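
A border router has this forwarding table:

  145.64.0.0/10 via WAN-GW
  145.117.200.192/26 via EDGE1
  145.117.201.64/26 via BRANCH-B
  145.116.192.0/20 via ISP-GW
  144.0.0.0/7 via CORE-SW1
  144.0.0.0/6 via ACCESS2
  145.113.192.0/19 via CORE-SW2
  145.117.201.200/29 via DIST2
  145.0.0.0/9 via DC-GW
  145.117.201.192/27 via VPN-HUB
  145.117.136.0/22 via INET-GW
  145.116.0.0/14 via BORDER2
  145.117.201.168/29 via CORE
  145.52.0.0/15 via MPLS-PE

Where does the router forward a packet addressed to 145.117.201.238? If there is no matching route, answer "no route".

BORDER2

Routes whose prefix contains 145.117.201.238:
  144.0.0.0/6 (144.0.0.0 - 147.255.255.255) -> ACCESS2
  144.0.0.0/7 (144.0.0.0 - 145.255.255.255) -> CORE-SW1
  145.0.0.0/9 (145.0.0.0 - 145.127.255.255) -> DC-GW
  145.64.0.0/10 (145.64.0.0 - 145.127.255.255) -> WAN-GW
  145.116.0.0/14 (145.116.0.0 - 145.119.255.255) -> BORDER2
More-specific entries that do NOT match:
  145.117.201.200/29 (145.117.201.200 - 145.117.201.207) does not contain 145.117.201.238
  145.117.201.168/29 (145.117.201.168 - 145.117.201.175) does not contain 145.117.201.238
  145.117.201.192/27 (145.117.201.192 - 145.117.201.223) does not contain 145.117.201.238
  145.117.200.192/26 (145.117.200.192 - 145.117.200.255) does not contain 145.117.201.238
  145.117.201.64/26 (145.117.201.64 - 145.117.201.127) does not contain 145.117.201.238
  145.117.136.0/22 (145.117.136.0 - 145.117.139.255) does not contain 145.117.201.238
  145.116.192.0/20 (145.116.192.0 - 145.116.207.255) does not contain 145.117.201.238
  145.113.192.0/19 (145.113.192.0 - 145.113.223.255) does not contain 145.117.201.238
  145.52.0.0/15 (145.52.0.0 - 145.53.255.255) does not contain 145.117.201.238
Longest matching prefix is /14 -> next hop BORDER2.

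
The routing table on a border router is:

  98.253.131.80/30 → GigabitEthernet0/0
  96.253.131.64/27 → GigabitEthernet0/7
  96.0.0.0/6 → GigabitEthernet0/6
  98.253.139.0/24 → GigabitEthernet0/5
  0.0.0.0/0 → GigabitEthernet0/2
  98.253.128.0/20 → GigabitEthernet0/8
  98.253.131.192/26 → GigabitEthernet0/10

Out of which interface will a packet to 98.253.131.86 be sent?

GigabitEthernet0/8

Routes whose prefix contains 98.253.131.86:
  0.0.0.0/0 (default, matches everything) -> GigabitEthernet0/2
  96.0.0.0/6 (96.0.0.0 - 99.255.255.255) -> GigabitEthernet0/6
  98.253.128.0/20 (98.253.128.0 - 98.253.143.255) -> GigabitEthernet0/8
More-specific entries that do NOT match:
  98.253.131.80/30 (98.253.131.80 - 98.253.131.83) does not contain 98.253.131.86
  96.253.131.64/27 (96.253.131.64 - 96.253.131.95) does not contain 98.253.131.86
  98.253.131.192/26 (98.253.131.192 - 98.253.131.255) does not contain 98.253.131.86
  98.253.139.0/24 (98.253.139.0 - 98.253.139.255) does not contain 98.253.131.86
Longest matching prefix is /20 -> interface GigabitEthernet0/8.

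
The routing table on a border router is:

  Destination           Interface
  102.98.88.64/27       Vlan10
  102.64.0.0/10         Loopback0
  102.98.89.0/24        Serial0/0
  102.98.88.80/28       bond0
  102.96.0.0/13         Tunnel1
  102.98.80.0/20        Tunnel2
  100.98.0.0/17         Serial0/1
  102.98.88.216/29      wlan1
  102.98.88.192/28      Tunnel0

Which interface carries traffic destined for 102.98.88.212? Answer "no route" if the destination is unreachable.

Routes whose prefix contains 102.98.88.212:
  102.64.0.0/10 (102.64.0.0 - 102.127.255.255) -> Loopback0
  102.96.0.0/13 (102.96.0.0 - 102.103.255.255) -> Tunnel1
  102.98.80.0/20 (102.98.80.0 - 102.98.95.255) -> Tunnel2
More-specific entries that do NOT match:
  102.98.88.216/29 (102.98.88.216 - 102.98.88.223) does not contain 102.98.88.212
  102.98.88.80/28 (102.98.88.80 - 102.98.88.95) does not contain 102.98.88.212
  102.98.88.192/28 (102.98.88.192 - 102.98.88.207) does not contain 102.98.88.212
  102.98.88.64/27 (102.98.88.64 - 102.98.88.95) does not contain 102.98.88.212
  102.98.89.0/24 (102.98.89.0 - 102.98.89.255) does not contain 102.98.88.212
Longest matching prefix is /20 -> interface Tunnel2.

Tunnel2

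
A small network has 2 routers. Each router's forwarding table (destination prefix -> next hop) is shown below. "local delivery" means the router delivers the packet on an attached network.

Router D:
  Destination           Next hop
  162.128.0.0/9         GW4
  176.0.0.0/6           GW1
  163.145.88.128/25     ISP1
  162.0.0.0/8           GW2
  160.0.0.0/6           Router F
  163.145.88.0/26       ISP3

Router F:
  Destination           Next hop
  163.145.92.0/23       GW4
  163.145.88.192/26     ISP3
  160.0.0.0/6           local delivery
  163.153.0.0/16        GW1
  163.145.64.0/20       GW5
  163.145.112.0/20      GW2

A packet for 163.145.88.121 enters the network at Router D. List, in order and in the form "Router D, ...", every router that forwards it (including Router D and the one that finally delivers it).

At Router D: longest match for 163.145.88.121 is 160.0.0.0/6 -> Router F
At Router F: longest match for 163.145.88.121 is 160.0.0.0/6 -> local delivery

Router D, Router F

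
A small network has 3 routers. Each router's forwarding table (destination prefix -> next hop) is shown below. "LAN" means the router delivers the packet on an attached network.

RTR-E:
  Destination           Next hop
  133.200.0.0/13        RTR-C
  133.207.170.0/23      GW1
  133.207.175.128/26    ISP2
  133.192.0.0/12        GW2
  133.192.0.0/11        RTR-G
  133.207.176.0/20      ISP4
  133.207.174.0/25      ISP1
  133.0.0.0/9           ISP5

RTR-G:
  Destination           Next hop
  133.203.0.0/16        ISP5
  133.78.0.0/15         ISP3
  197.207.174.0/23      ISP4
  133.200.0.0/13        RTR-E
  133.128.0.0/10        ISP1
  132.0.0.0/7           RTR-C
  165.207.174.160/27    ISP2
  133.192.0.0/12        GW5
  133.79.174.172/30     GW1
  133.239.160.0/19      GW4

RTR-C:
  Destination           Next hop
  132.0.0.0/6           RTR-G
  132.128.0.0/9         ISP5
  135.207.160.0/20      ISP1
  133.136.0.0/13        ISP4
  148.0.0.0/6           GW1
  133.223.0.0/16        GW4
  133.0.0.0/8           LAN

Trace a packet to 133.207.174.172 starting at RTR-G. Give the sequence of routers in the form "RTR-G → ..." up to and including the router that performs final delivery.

At RTR-G: longest match for 133.207.174.172 is 133.200.0.0/13 -> RTR-E
At RTR-E: longest match for 133.207.174.172 is 133.200.0.0/13 -> RTR-C
At RTR-C: longest match for 133.207.174.172 is 133.0.0.0/8 -> LAN

RTR-G → RTR-E → RTR-C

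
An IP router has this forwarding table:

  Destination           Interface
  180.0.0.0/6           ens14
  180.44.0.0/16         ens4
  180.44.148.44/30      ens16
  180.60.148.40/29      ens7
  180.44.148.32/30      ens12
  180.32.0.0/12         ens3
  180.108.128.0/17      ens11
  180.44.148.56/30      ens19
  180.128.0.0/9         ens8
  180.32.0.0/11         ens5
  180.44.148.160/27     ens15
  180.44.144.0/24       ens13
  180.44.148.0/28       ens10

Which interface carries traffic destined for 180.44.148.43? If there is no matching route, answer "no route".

ens4

Routes whose prefix contains 180.44.148.43:
  180.0.0.0/6 (180.0.0.0 - 183.255.255.255) -> ens14
  180.32.0.0/11 (180.32.0.0 - 180.63.255.255) -> ens5
  180.32.0.0/12 (180.32.0.0 - 180.47.255.255) -> ens3
  180.44.0.0/16 (180.44.0.0 - 180.44.255.255) -> ens4
More-specific entries that do NOT match:
  180.44.148.44/30 (180.44.148.44 - 180.44.148.47) does not contain 180.44.148.43
  180.44.148.32/30 (180.44.148.32 - 180.44.148.35) does not contain 180.44.148.43
  180.44.148.56/30 (180.44.148.56 - 180.44.148.59) does not contain 180.44.148.43
  180.60.148.40/29 (180.60.148.40 - 180.60.148.47) does not contain 180.44.148.43
  180.44.148.0/28 (180.44.148.0 - 180.44.148.15) does not contain 180.44.148.43
  180.44.148.160/27 (180.44.148.160 - 180.44.148.191) does not contain 180.44.148.43
  180.44.144.0/24 (180.44.144.0 - 180.44.144.255) does not contain 180.44.148.43
  180.108.128.0/17 (180.108.128.0 - 180.108.255.255) does not contain 180.44.148.43
Longest matching prefix is /16 -> interface ens4.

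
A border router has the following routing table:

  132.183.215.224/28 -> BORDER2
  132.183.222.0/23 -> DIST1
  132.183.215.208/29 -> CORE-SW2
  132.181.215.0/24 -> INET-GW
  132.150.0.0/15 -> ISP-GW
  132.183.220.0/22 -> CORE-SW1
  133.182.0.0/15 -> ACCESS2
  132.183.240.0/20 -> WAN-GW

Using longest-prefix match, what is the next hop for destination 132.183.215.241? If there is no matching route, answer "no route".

no route

No entry's prefix contains 132.183.215.241; there is no default route.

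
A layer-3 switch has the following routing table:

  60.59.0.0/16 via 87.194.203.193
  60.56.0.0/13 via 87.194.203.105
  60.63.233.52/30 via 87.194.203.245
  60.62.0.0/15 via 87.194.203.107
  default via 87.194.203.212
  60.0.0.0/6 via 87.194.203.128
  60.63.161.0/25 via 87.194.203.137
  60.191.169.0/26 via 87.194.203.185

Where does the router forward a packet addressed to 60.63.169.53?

87.194.203.107

Routes whose prefix contains 60.63.169.53:
  0.0.0.0/0 (default, matches everything) -> 87.194.203.212
  60.0.0.0/6 (60.0.0.0 - 63.255.255.255) -> 87.194.203.128
  60.56.0.0/13 (60.56.0.0 - 60.63.255.255) -> 87.194.203.105
  60.62.0.0/15 (60.62.0.0 - 60.63.255.255) -> 87.194.203.107
More-specific entries that do NOT match:
  60.63.233.52/30 (60.63.233.52 - 60.63.233.55) does not contain 60.63.169.53
  60.191.169.0/26 (60.191.169.0 - 60.191.169.63) does not contain 60.63.169.53
  60.63.161.0/25 (60.63.161.0 - 60.63.161.127) does not contain 60.63.169.53
  60.59.0.0/16 (60.59.0.0 - 60.59.255.255) does not contain 60.63.169.53
Longest matching prefix is /15 -> next hop 87.194.203.107.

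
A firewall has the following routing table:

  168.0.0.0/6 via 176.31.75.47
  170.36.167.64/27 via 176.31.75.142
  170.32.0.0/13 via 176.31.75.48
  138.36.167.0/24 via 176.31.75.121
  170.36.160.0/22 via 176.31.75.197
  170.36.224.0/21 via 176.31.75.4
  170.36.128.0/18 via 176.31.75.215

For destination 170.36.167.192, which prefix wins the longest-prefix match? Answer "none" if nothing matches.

170.36.128.0/18

Entries matching 170.36.167.192:
  168.0.0.0/6 (168.0.0.0 - 171.255.255.255)
  170.32.0.0/13 (170.32.0.0 - 170.39.255.255)
  170.36.128.0/18 (170.36.128.0 - 170.36.191.255)
Most specific is 170.36.128.0/18.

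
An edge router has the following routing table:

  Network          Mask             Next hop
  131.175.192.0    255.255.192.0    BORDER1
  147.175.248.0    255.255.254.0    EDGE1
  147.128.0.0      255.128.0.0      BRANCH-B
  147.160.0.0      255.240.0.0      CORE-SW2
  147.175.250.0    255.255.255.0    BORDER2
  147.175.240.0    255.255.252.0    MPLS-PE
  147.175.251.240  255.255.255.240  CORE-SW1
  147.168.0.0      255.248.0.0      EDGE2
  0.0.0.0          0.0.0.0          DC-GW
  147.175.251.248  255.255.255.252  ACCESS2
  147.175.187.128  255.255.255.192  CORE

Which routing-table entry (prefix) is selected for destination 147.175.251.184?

Entries matching 147.175.251.184:
  0.0.0.0/0 (default, matches everything)
  147.128.0.0/9 (147.128.0.0 - 147.255.255.255)
  147.160.0.0/12 (147.160.0.0 - 147.175.255.255)
  147.168.0.0/13 (147.168.0.0 - 147.175.255.255)
Most specific is 147.168.0.0/13.

147.168.0.0/13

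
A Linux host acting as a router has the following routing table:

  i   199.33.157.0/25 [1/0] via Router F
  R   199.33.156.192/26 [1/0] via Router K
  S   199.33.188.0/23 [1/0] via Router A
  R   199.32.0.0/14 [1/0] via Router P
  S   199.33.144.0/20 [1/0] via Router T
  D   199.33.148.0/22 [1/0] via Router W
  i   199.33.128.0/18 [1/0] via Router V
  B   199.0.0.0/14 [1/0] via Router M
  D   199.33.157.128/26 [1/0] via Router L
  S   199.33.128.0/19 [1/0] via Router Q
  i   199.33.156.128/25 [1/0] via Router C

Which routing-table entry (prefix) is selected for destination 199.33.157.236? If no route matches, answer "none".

199.33.144.0/20

Entries matching 199.33.157.236:
  199.32.0.0/14 (199.32.0.0 - 199.35.255.255)
  199.33.128.0/18 (199.33.128.0 - 199.33.191.255)
  199.33.128.0/19 (199.33.128.0 - 199.33.159.255)
  199.33.144.0/20 (199.33.144.0 - 199.33.159.255)
Most specific is 199.33.144.0/20.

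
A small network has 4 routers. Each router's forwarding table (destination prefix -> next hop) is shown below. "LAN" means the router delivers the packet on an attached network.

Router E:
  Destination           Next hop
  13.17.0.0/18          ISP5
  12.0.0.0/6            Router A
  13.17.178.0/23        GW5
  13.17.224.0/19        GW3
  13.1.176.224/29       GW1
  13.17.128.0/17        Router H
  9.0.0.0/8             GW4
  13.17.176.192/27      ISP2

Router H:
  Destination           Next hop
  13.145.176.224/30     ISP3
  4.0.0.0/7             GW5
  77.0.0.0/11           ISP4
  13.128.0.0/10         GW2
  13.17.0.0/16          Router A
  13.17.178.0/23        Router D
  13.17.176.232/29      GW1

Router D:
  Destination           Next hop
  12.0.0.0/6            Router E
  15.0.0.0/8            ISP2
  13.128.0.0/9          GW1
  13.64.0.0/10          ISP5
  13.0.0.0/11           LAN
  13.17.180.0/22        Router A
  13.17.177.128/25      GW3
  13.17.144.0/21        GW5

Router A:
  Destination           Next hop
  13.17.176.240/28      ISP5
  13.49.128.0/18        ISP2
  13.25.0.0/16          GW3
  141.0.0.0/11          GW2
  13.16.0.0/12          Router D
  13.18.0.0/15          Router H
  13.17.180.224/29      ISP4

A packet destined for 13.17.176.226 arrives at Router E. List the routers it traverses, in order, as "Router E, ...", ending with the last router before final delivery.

Router E, Router H, Router A, Router D

At Router E: longest match for 13.17.176.226 is 13.17.128.0/17 -> Router H
At Router H: longest match for 13.17.176.226 is 13.17.0.0/16 -> Router A
At Router A: longest match for 13.17.176.226 is 13.16.0.0/12 -> Router D
At Router D: longest match for 13.17.176.226 is 13.0.0.0/11 -> LAN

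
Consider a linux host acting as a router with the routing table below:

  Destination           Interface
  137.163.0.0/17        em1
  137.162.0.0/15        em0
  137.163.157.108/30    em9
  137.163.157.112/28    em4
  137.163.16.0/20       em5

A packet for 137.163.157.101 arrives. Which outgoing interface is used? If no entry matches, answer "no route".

Routes whose prefix contains 137.163.157.101:
  137.162.0.0/15 (137.162.0.0 - 137.163.255.255) -> em0
More-specific entries that do NOT match:
  137.163.157.108/30 (137.163.157.108 - 137.163.157.111) does not contain 137.163.157.101
  137.163.157.112/28 (137.163.157.112 - 137.163.157.127) does not contain 137.163.157.101
  137.163.16.0/20 (137.163.16.0 - 137.163.31.255) does not contain 137.163.157.101
  137.163.0.0/17 (137.163.0.0 - 137.163.127.255) does not contain 137.163.157.101
Longest matching prefix is /15 -> interface em0.

em0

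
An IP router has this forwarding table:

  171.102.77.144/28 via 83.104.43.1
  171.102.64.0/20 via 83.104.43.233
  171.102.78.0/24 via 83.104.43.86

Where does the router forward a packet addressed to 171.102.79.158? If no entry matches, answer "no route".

83.104.43.233

Routes whose prefix contains 171.102.79.158:
  171.102.64.0/20 (171.102.64.0 - 171.102.79.255) -> 83.104.43.233
More-specific entries that do NOT match:
  171.102.77.144/28 (171.102.77.144 - 171.102.77.159) does not contain 171.102.79.158
  171.102.78.0/24 (171.102.78.0 - 171.102.78.255) does not contain 171.102.79.158
Longest matching prefix is /20 -> next hop 83.104.43.233.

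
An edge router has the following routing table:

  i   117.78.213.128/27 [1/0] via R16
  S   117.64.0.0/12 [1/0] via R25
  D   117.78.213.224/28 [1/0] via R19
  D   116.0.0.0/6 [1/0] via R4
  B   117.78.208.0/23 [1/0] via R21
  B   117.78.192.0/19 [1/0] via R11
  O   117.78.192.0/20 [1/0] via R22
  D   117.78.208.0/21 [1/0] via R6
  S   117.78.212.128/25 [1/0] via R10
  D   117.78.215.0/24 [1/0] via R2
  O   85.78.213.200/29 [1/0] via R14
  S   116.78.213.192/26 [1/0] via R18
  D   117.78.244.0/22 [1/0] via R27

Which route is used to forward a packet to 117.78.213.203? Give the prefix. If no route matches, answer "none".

Entries matching 117.78.213.203:
  116.0.0.0/6 (116.0.0.0 - 119.255.255.255)
  117.64.0.0/12 (117.64.0.0 - 117.79.255.255)
  117.78.192.0/19 (117.78.192.0 - 117.78.223.255)
  117.78.208.0/21 (117.78.208.0 - 117.78.215.255)
Most specific is 117.78.208.0/21.

117.78.208.0/21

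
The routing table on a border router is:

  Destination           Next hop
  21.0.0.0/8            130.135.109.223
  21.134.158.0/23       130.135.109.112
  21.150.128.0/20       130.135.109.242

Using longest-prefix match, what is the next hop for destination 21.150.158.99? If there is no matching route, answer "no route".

Routes whose prefix contains 21.150.158.99:
  21.0.0.0/8 (21.0.0.0 - 21.255.255.255) -> 130.135.109.223
More-specific entries that do NOT match:
  21.134.158.0/23 (21.134.158.0 - 21.134.159.255) does not contain 21.150.158.99
  21.150.128.0/20 (21.150.128.0 - 21.150.143.255) does not contain 21.150.158.99
Longest matching prefix is /8 -> next hop 130.135.109.223.

130.135.109.223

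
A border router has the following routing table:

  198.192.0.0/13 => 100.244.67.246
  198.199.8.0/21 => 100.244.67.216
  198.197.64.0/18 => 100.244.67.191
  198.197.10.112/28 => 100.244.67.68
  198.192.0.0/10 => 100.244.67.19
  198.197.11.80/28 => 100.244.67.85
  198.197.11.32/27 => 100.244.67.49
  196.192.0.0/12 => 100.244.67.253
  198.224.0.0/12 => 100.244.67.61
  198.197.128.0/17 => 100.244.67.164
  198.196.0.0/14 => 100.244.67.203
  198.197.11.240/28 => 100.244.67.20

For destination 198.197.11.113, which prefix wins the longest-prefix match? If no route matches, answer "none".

198.196.0.0/14

Entries matching 198.197.11.113:
  198.192.0.0/10 (198.192.0.0 - 198.255.255.255)
  198.192.0.0/13 (198.192.0.0 - 198.199.255.255)
  198.196.0.0/14 (198.196.0.0 - 198.199.255.255)
Most specific is 198.196.0.0/14.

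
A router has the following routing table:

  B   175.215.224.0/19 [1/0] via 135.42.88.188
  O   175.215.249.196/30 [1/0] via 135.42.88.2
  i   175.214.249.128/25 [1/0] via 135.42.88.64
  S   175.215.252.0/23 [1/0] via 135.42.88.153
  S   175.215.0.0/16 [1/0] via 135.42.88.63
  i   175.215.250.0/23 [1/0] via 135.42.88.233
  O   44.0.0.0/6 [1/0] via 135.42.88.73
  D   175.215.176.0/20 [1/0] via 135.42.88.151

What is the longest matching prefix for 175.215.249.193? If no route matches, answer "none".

Entries matching 175.215.249.193:
  175.215.0.0/16 (175.215.0.0 - 175.215.255.255)
  175.215.224.0/19 (175.215.224.0 - 175.215.255.255)
Most specific is 175.215.224.0/19.

175.215.224.0/19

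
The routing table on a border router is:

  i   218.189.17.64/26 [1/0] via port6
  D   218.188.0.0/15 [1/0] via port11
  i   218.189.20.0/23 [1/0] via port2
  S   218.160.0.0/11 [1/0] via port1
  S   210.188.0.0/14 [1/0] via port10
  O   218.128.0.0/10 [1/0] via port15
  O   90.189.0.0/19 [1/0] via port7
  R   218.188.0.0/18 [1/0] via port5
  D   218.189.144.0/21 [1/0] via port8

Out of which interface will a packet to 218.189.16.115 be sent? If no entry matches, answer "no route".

Routes whose prefix contains 218.189.16.115:
  218.128.0.0/10 (218.128.0.0 - 218.191.255.255) -> port15
  218.160.0.0/11 (218.160.0.0 - 218.191.255.255) -> port1
  218.188.0.0/15 (218.188.0.0 - 218.189.255.255) -> port11
More-specific entries that do NOT match:
  218.189.17.64/26 (218.189.17.64 - 218.189.17.127) does not contain 218.189.16.115
  218.189.20.0/23 (218.189.20.0 - 218.189.21.255) does not contain 218.189.16.115
  218.189.144.0/21 (218.189.144.0 - 218.189.151.255) does not contain 218.189.16.115
  90.189.0.0/19 (90.189.0.0 - 90.189.31.255) does not contain 218.189.16.115
  218.188.0.0/18 (218.188.0.0 - 218.188.63.255) does not contain 218.189.16.115
Longest matching prefix is /15 -> interface port11.

port11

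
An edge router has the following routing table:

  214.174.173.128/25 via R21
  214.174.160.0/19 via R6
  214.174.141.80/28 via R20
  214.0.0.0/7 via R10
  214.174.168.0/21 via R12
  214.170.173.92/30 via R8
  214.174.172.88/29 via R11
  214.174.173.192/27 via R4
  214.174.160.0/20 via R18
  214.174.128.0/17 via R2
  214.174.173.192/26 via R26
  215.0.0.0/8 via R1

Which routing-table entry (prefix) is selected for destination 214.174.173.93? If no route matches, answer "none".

214.174.168.0/21

Entries matching 214.174.173.93:
  214.0.0.0/7 (214.0.0.0 - 215.255.255.255)
  214.174.128.0/17 (214.174.128.0 - 214.174.255.255)
  214.174.160.0/19 (214.174.160.0 - 214.174.191.255)
  214.174.160.0/20 (214.174.160.0 - 214.174.175.255)
  214.174.168.0/21 (214.174.168.0 - 214.174.175.255)
Most specific is 214.174.168.0/21.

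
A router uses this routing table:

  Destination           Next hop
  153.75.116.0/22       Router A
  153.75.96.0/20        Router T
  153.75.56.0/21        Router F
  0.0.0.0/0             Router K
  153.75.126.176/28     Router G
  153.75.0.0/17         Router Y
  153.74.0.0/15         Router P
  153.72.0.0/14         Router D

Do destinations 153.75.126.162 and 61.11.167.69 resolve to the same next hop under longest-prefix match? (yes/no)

153.75.126.162: longest match 153.75.0.0/17 -> Router Y
61.11.167.69: longest match 0.0.0.0/0 -> Router K

no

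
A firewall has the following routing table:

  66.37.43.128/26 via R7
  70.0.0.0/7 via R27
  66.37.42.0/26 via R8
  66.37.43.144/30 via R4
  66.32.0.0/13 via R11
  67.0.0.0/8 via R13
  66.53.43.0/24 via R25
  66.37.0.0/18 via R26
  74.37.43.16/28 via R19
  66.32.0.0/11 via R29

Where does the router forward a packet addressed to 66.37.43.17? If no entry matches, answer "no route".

R26

Routes whose prefix contains 66.37.43.17:
  66.32.0.0/11 (66.32.0.0 - 66.63.255.255) -> R29
  66.32.0.0/13 (66.32.0.0 - 66.39.255.255) -> R11
  66.37.0.0/18 (66.37.0.0 - 66.37.63.255) -> R26
More-specific entries that do NOT match:
  66.37.43.144/30 (66.37.43.144 - 66.37.43.147) does not contain 66.37.43.17
  74.37.43.16/28 (74.37.43.16 - 74.37.43.31) does not contain 66.37.43.17
  66.37.43.128/26 (66.37.43.128 - 66.37.43.191) does not contain 66.37.43.17
  66.37.42.0/26 (66.37.42.0 - 66.37.42.63) does not contain 66.37.43.17
  66.53.43.0/24 (66.53.43.0 - 66.53.43.255) does not contain 66.37.43.17
Longest matching prefix is /18 -> next hop R26.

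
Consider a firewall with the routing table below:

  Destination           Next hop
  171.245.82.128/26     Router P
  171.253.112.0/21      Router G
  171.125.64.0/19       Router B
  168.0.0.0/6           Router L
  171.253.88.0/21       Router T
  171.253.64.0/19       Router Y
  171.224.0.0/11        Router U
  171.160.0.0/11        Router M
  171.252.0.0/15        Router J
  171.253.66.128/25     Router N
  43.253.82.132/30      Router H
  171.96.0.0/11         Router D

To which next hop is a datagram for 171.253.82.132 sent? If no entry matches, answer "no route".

Routes whose prefix contains 171.253.82.132:
  168.0.0.0/6 (168.0.0.0 - 171.255.255.255) -> Router L
  171.224.0.0/11 (171.224.0.0 - 171.255.255.255) -> Router U
  171.252.0.0/15 (171.252.0.0 - 171.253.255.255) -> Router J
  171.253.64.0/19 (171.253.64.0 - 171.253.95.255) -> Router Y
More-specific entries that do NOT match:
  43.253.82.132/30 (43.253.82.132 - 43.253.82.135) does not contain 171.253.82.132
  171.245.82.128/26 (171.245.82.128 - 171.245.82.191) does not contain 171.253.82.132
  171.253.66.128/25 (171.253.66.128 - 171.253.66.255) does not contain 171.253.82.132
  171.253.112.0/21 (171.253.112.0 - 171.253.119.255) does not contain 171.253.82.132
  171.253.88.0/21 (171.253.88.0 - 171.253.95.255) does not contain 171.253.82.132
Longest matching prefix is /19 -> next hop Router Y.

Router Y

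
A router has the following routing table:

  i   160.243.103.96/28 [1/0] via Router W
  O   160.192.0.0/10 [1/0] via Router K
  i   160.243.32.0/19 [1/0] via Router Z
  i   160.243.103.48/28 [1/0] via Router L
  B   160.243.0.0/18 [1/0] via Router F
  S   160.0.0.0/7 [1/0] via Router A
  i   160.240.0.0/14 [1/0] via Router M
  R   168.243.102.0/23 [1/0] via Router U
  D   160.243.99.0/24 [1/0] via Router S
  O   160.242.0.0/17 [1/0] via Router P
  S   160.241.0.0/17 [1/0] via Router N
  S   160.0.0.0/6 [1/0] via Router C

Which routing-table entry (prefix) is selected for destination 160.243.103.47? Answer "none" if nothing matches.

Entries matching 160.243.103.47:
  160.0.0.0/6 (160.0.0.0 - 163.255.255.255)
  160.0.0.0/7 (160.0.0.0 - 161.255.255.255)
  160.192.0.0/10 (160.192.0.0 - 160.255.255.255)
  160.240.0.0/14 (160.240.0.0 - 160.243.255.255)
Most specific is 160.240.0.0/14.

160.240.0.0/14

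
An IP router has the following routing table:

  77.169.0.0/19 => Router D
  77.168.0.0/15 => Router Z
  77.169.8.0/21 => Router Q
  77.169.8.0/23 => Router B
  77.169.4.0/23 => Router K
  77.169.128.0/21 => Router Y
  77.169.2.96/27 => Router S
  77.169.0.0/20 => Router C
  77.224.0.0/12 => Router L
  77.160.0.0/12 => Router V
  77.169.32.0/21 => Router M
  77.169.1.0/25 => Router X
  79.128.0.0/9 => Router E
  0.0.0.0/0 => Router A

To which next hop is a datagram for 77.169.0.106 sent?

Router C

Routes whose prefix contains 77.169.0.106:
  0.0.0.0/0 (default, matches everything) -> Router A
  77.160.0.0/12 (77.160.0.0 - 77.175.255.255) -> Router V
  77.168.0.0/15 (77.168.0.0 - 77.169.255.255) -> Router Z
  77.169.0.0/19 (77.169.0.0 - 77.169.31.255) -> Router D
  77.169.0.0/20 (77.169.0.0 - 77.169.15.255) -> Router C
More-specific entries that do NOT match:
  77.169.2.96/27 (77.169.2.96 - 77.169.2.127) does not contain 77.169.0.106
  77.169.1.0/25 (77.169.1.0 - 77.169.1.127) does not contain 77.169.0.106
  77.169.8.0/23 (77.169.8.0 - 77.169.9.255) does not contain 77.169.0.106
  77.169.4.0/23 (77.169.4.0 - 77.169.5.255) does not contain 77.169.0.106
  77.169.8.0/21 (77.169.8.0 - 77.169.15.255) does not contain 77.169.0.106
  77.169.128.0/21 (77.169.128.0 - 77.169.135.255) does not contain 77.169.0.106
  77.169.32.0/21 (77.169.32.0 - 77.169.39.255) does not contain 77.169.0.106
Longest matching prefix is /20 -> next hop Router C.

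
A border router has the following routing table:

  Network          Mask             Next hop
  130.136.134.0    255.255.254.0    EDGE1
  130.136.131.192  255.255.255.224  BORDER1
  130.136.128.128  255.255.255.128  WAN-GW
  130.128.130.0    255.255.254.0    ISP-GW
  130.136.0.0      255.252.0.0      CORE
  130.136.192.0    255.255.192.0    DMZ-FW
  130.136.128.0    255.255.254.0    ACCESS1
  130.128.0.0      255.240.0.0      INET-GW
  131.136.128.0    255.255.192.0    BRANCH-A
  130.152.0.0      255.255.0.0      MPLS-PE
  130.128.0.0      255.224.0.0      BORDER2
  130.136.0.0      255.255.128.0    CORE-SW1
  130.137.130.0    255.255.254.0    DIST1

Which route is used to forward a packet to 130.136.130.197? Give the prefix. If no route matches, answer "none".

Entries matching 130.136.130.197:
  130.128.0.0/11 (130.128.0.0 - 130.159.255.255)
  130.128.0.0/12 (130.128.0.0 - 130.143.255.255)
  130.136.0.0/14 (130.136.0.0 - 130.139.255.255)
Most specific is 130.136.0.0/14.

130.136.0.0/14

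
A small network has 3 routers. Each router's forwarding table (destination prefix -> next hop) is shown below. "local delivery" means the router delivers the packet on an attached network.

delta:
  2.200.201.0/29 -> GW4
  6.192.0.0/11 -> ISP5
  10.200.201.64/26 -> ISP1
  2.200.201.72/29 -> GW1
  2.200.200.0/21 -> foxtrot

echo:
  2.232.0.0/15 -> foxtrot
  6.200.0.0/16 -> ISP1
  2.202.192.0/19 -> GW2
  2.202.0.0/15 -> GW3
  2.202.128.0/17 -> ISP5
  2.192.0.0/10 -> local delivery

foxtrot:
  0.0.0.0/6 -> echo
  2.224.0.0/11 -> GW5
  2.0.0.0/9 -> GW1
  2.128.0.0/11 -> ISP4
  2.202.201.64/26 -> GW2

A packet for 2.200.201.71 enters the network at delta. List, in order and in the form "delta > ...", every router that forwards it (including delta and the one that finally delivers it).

delta > foxtrot > echo

At delta: longest match for 2.200.201.71 is 2.200.200.0/21 -> foxtrot
At foxtrot: longest match for 2.200.201.71 is 0.0.0.0/6 -> echo
At echo: longest match for 2.200.201.71 is 2.192.0.0/10 -> local delivery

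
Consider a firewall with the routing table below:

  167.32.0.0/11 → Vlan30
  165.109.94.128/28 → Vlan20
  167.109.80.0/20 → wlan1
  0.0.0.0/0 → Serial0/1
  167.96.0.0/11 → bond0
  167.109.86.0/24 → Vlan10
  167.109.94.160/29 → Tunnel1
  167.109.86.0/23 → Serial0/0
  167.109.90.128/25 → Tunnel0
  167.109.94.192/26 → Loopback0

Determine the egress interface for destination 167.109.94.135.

Routes whose prefix contains 167.109.94.135:
  0.0.0.0/0 (default, matches everything) -> Serial0/1
  167.96.0.0/11 (167.96.0.0 - 167.127.255.255) -> bond0
  167.109.80.0/20 (167.109.80.0 - 167.109.95.255) -> wlan1
More-specific entries that do NOT match:
  167.109.94.160/29 (167.109.94.160 - 167.109.94.167) does not contain 167.109.94.135
  165.109.94.128/28 (165.109.94.128 - 165.109.94.143) does not contain 167.109.94.135
  167.109.94.192/26 (167.109.94.192 - 167.109.94.255) does not contain 167.109.94.135
  167.109.90.128/25 (167.109.90.128 - 167.109.90.255) does not contain 167.109.94.135
  167.109.86.0/24 (167.109.86.0 - 167.109.86.255) does not contain 167.109.94.135
  167.109.86.0/23 (167.109.86.0 - 167.109.87.255) does not contain 167.109.94.135
Longest matching prefix is /20 -> interface wlan1.

wlan1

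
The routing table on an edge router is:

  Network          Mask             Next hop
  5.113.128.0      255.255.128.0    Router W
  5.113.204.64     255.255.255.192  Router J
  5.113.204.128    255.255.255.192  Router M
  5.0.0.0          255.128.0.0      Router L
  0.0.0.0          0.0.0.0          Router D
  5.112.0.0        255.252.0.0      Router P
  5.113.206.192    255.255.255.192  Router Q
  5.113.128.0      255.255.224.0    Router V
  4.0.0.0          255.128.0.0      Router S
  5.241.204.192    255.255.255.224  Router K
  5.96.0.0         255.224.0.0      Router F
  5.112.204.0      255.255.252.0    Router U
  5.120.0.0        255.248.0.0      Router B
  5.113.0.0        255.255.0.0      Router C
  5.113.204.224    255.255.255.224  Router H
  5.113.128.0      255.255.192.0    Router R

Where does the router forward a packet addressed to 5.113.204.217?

Router W

Routes whose prefix contains 5.113.204.217:
  0.0.0.0/0 (default, matches everything) -> Router D
  5.0.0.0/9 (5.0.0.0 - 5.127.255.255) -> Router L
  5.96.0.0/11 (5.96.0.0 - 5.127.255.255) -> Router F
  5.112.0.0/14 (5.112.0.0 - 5.115.255.255) -> Router P
  5.113.0.0/16 (5.113.0.0 - 5.113.255.255) -> Router C
  5.113.128.0/17 (5.113.128.0 - 5.113.255.255) -> Router W
More-specific entries that do NOT match:
  5.241.204.192/27 (5.241.204.192 - 5.241.204.223) does not contain 5.113.204.217
  5.113.204.224/27 (5.113.204.224 - 5.113.204.255) does not contain 5.113.204.217
  5.113.204.64/26 (5.113.204.64 - 5.113.204.127) does not contain 5.113.204.217
  5.113.204.128/26 (5.113.204.128 - 5.113.204.191) does not contain 5.113.204.217
  5.113.206.192/26 (5.113.206.192 - 5.113.206.255) does not contain 5.113.204.217
  5.112.204.0/22 (5.112.204.0 - 5.112.207.255) does not contain 5.113.204.217
  5.113.128.0/19 (5.113.128.0 - 5.113.159.255) does not contain 5.113.204.217
  5.113.128.0/18 (5.113.128.0 - 5.113.191.255) does not contain 5.113.204.217
Longest matching prefix is /17 -> next hop Router W.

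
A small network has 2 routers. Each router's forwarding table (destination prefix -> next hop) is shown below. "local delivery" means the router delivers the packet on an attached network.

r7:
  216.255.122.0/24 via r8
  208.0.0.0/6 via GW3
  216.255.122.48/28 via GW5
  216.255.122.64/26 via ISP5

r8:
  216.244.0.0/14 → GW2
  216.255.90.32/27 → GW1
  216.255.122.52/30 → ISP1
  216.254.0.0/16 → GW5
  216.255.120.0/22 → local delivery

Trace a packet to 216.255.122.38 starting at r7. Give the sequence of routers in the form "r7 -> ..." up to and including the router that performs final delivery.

r7 -> r8

At r7: longest match for 216.255.122.38 is 216.255.122.0/24 -> r8
At r8: longest match for 216.255.122.38 is 216.255.120.0/22 -> local delivery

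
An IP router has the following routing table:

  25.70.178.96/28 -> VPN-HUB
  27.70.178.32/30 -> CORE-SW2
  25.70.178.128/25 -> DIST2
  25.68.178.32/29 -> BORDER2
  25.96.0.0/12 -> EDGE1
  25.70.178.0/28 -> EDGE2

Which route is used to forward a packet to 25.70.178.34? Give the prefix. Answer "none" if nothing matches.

25.70.178.34 is outside every listed prefix and there is no default route.

none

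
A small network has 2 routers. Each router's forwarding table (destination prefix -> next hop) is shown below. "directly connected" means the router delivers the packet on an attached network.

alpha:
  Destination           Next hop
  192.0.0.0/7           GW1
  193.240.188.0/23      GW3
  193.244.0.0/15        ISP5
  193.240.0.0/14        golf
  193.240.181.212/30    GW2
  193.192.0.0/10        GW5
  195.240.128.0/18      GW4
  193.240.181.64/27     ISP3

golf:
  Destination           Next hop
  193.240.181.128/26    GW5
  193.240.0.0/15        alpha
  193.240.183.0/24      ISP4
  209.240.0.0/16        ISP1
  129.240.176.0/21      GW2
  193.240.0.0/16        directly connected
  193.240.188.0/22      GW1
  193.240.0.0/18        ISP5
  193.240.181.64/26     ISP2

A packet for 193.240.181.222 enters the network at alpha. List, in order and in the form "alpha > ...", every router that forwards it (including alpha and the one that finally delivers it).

alpha > golf

At alpha: longest match for 193.240.181.222 is 193.240.0.0/14 -> golf
At golf: longest match for 193.240.181.222 is 193.240.0.0/16 -> directly connected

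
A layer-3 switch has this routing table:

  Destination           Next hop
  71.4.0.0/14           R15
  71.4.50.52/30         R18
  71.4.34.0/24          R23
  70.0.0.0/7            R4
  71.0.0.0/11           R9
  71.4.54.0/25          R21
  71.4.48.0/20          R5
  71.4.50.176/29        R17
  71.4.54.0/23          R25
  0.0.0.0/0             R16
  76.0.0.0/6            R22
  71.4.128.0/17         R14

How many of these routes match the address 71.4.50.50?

Prefixes containing 71.4.50.50:
  0.0.0.0/0 (default, matches everything)
  70.0.0.0/7 (70.0.0.0 - 71.255.255.255)
  71.0.0.0/11 (71.0.0.0 - 71.31.255.255)
  71.4.0.0/14 (71.4.0.0 - 71.7.255.255)
  71.4.48.0/20 (71.4.48.0 - 71.4.63.255)
Total matching entries: 5.

5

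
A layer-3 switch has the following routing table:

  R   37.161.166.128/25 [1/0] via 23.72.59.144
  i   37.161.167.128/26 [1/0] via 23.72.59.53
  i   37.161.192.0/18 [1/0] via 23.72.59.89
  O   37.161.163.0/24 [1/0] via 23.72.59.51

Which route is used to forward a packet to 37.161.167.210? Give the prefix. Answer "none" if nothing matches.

none

37.161.167.210 is outside every listed prefix and there is no default route.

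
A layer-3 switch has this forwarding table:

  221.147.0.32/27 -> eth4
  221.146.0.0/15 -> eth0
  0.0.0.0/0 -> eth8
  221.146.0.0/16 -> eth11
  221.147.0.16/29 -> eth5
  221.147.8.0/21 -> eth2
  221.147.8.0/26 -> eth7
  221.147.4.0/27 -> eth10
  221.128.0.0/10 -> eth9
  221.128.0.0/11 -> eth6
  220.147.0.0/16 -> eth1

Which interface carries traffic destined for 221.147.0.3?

eth0

Routes whose prefix contains 221.147.0.3:
  0.0.0.0/0 (default, matches everything) -> eth8
  221.128.0.0/10 (221.128.0.0 - 221.191.255.255) -> eth9
  221.128.0.0/11 (221.128.0.0 - 221.159.255.255) -> eth6
  221.146.0.0/15 (221.146.0.0 - 221.147.255.255) -> eth0
More-specific entries that do NOT match:
  221.147.0.16/29 (221.147.0.16 - 221.147.0.23) does not contain 221.147.0.3
  221.147.0.32/27 (221.147.0.32 - 221.147.0.63) does not contain 221.147.0.3
  221.147.4.0/27 (221.147.4.0 - 221.147.4.31) does not contain 221.147.0.3
  221.147.8.0/26 (221.147.8.0 - 221.147.8.63) does not contain 221.147.0.3
  221.147.8.0/21 (221.147.8.0 - 221.147.15.255) does not contain 221.147.0.3
  221.146.0.0/16 (221.146.0.0 - 221.146.255.255) does not contain 221.147.0.3
  220.147.0.0/16 (220.147.0.0 - 220.147.255.255) does not contain 221.147.0.3
Longest matching prefix is /15 -> interface eth0.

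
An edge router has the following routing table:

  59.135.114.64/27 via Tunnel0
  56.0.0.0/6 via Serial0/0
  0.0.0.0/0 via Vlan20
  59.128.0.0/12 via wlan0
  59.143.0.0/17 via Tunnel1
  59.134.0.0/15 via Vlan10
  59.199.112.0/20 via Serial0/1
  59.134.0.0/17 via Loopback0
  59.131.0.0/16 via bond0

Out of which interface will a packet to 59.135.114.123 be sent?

Vlan10

Routes whose prefix contains 59.135.114.123:
  0.0.0.0/0 (default, matches everything) -> Vlan20
  56.0.0.0/6 (56.0.0.0 - 59.255.255.255) -> Serial0/0
  59.128.0.0/12 (59.128.0.0 - 59.143.255.255) -> wlan0
  59.134.0.0/15 (59.134.0.0 - 59.135.255.255) -> Vlan10
More-specific entries that do NOT match:
  59.135.114.64/27 (59.135.114.64 - 59.135.114.95) does not contain 59.135.114.123
  59.199.112.0/20 (59.199.112.0 - 59.199.127.255) does not contain 59.135.114.123
  59.143.0.0/17 (59.143.0.0 - 59.143.127.255) does not contain 59.135.114.123
  59.134.0.0/17 (59.134.0.0 - 59.134.127.255) does not contain 59.135.114.123
  59.131.0.0/16 (59.131.0.0 - 59.131.255.255) does not contain 59.135.114.123
Longest matching prefix is /15 -> interface Vlan10.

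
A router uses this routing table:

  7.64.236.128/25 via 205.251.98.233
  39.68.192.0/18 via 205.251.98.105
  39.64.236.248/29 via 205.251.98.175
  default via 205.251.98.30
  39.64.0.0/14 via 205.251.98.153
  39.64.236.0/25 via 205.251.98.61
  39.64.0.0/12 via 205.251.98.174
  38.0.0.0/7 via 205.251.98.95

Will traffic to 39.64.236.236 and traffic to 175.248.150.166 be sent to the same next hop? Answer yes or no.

39.64.236.236: longest match 39.64.0.0/14 -> 205.251.98.153
175.248.150.166: longest match 0.0.0.0/0 -> 205.251.98.30

no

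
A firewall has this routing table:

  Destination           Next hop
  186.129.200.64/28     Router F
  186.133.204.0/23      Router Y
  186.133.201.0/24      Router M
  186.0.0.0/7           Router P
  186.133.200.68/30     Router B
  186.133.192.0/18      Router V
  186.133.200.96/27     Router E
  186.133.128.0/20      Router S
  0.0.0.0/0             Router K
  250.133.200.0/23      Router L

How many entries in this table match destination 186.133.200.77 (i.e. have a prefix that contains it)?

Prefixes containing 186.133.200.77:
  0.0.0.0/0 (default, matches everything)
  186.0.0.0/7 (186.0.0.0 - 187.255.255.255)
  186.133.192.0/18 (186.133.192.0 - 186.133.255.255)
Total matching entries: 3.

3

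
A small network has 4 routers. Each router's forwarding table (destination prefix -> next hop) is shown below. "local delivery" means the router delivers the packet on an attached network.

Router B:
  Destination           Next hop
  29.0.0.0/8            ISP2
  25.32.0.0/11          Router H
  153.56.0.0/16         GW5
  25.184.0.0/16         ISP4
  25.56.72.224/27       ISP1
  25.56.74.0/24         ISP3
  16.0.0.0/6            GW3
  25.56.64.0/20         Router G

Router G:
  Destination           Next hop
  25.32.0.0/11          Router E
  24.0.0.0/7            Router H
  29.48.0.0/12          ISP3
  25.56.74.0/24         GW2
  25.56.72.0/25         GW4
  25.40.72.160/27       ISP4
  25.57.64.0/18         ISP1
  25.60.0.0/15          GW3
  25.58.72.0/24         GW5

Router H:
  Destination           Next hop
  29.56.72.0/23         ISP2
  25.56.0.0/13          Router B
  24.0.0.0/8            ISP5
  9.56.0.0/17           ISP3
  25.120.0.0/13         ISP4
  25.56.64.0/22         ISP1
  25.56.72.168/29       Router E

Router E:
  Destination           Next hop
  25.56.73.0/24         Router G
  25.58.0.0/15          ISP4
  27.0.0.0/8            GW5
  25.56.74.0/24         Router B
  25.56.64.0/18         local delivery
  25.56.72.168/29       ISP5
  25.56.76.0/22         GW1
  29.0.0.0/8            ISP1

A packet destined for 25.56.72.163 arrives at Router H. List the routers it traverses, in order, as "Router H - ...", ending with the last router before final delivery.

At Router H: longest match for 25.56.72.163 is 25.56.0.0/13 -> Router B
At Router B: longest match for 25.56.72.163 is 25.56.64.0/20 -> Router G
At Router G: longest match for 25.56.72.163 is 25.32.0.0/11 -> Router E
At Router E: longest match for 25.56.72.163 is 25.56.64.0/18 -> local delivery

Router H - Router B - Router G - Router E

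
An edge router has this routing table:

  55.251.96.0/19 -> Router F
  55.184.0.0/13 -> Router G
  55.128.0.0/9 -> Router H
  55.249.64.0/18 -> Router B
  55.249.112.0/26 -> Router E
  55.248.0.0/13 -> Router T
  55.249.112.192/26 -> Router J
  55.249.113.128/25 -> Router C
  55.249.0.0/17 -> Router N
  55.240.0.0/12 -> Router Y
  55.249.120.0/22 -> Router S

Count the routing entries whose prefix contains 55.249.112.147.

5

Prefixes containing 55.249.112.147:
  55.128.0.0/9 (55.128.0.0 - 55.255.255.255)
  55.240.0.0/12 (55.240.0.0 - 55.255.255.255)
  55.248.0.0/13 (55.248.0.0 - 55.255.255.255)
  55.249.0.0/17 (55.249.0.0 - 55.249.127.255)
  55.249.64.0/18 (55.249.64.0 - 55.249.127.255)
Total matching entries: 5.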